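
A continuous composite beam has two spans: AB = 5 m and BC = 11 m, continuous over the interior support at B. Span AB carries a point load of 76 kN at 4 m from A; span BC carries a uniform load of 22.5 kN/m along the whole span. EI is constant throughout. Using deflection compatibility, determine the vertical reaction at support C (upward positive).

Release continuity at B by inserting a hinge; the redundant is the internal moment M_B. The primary structure is two simply-supported spans AB and BC.
Rotations at B on the released spans (each span's end-slope, ×1/EI):
  span AB: point load 76 at a = 4: Pab(L + a)/(6LEI) = 91.2/EI
  span BC: UDL 22.5: wL³/(24EI) = 1248/EI
  relative rotation θ_0 = (91.2 + 1248)/EI = 1339/EI
A unit hogging moment at B produces rotation L₁/(3EI) + L₂/(3EI) = 5.333/EI.
Slope continuity at B: θ_0 = M_B·5.333/EI, so M_B = 1339/5.333 = 251.1 kN·m (hogging).
Span BC, ΣM about C: R_B^{BC}·11 = 1361 + 251.1, so R_B^{BC} = 146.6 kN and R_C = 247.5 − 146.6 = 100.9 kN.

R_C = 100.9 kN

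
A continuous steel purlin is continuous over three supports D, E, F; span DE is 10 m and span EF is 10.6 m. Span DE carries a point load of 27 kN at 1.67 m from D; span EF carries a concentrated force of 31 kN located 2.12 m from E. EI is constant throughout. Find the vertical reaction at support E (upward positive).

R_E = 36.11 kN

Insert a hinge at E; M_E is the redundant, and each span becomes simply supported.
Discontinuity in slope at E on the released structure — sum the simple-span end rotations:
  span DE: point load 27 at a = 1.67: Pab(L + a)/(6LEI) = 73.05/EI
  span EF: point load 31 at a = 2.12: Pab(L + b)/(6LEI) = 167.2/EI
  relative rotation θ_0 = (73.05 + 167.2)/EI = 240.2/EI
A unit hogging moment at E produces rotation L₁/(3EI) + L₂/(3EI) = 6.867/EI.
Slope continuity at E: θ_0 = M_E·6.867/EI, so M_E = 240.2/6.867 = 34.99 kN·m (hogging).
Span DE, ΣM about D with M_E applied at E: R_E^{DE}·10 = 45.09 + 34.99, so R_E^{DE} = 8.008 kN and R_D = 27 − 8.008 = 18.99 kN.
Span EF, ΣM about F: R_E^{EF}·10.6 = 262.9 + 34.99, so R_E^{EF} = 28.1 kN and R_F = 31 − 28.1 = 2.899 kN.
R_E = 8.008 + 28.1 = 36.11 kN.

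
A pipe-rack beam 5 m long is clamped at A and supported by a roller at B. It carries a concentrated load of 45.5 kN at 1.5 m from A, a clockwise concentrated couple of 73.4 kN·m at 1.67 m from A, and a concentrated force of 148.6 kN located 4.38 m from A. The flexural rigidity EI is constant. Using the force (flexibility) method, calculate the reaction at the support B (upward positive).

R_B = 138.9 kN

Choose R_B as the redundant. The primary structure is the cantilever fixed at A.
Primary-structure tip deflection at B by superposition:
  point load 45.5 at a = 1.5: Pa²(3L − a)/(6EI) = 230.3/EI
  clockwise couple 73.4 at a = 1.67: M₀a(2L − a)/(2EI) = 510.5/EI
  point load 148.6 at a = 4.38: Pa²(3L − a)/(6EI) = 5046/EI
  δ_0 = 5787/EI
Tip deflection under a unit load at B: L³/(3EI) = 41.67/EI.
The prop prevents deflection at B: R_B = δ_0/δ_{BB} = 5787/41.67 = 138.9 kN.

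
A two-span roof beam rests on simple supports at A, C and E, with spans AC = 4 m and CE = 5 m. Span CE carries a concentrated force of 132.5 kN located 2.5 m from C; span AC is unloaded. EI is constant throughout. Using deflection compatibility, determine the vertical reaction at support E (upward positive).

R_E = 52.45 kN

Insert a hinge at C; M_C is the redundant, and each span becomes simply supported.
End slopes at the hinge C, treating each span as simply supported:
  span CE: point load 132.5 at a = 2.5: Pab(L + b)/(6LEI) = 207/EI
  relative rotation θ_0 = (0 + 207)/EI = 207/EI
A unit hogging moment at C produces rotation L₁/(3EI) + L₂/(3EI) = 3/EI.
Compatibility: M_C·(L₁+L₂)/(3EI) = θ_0, giving M_C = 69.01 kN·m (hogging).
Span CE, ΣM about E: R_C^{CE}·5 = 331.2 + 69.01, so R_C^{CE} = 80.05 kN and R_E = 132.5 − 80.05 = 52.45 kN.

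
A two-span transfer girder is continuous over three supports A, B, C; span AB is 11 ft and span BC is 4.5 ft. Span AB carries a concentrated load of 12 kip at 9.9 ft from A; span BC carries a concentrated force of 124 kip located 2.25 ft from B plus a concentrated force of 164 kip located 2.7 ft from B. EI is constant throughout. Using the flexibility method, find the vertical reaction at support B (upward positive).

R_B = 161.7 kip

Insert a hinge at B; M_B is the redundant, and each span becomes simply supported.
End slopes at the hinge B, treating each span as simply supported:
  span AB: point load 12 at a = 9.9: Pab(L + a)/(6LEI) = 41.38/EI
  span BC: point load 124 at a = 2.25: Pab(L + b)/(6LEI) = 156.9/EI
  span BC: point load 164 at a = 2.7: Pab(L + b)/(6LEI) = 186/EI
  relative rotation θ_0 = (41.38 + 342.9)/EI = 384.3/EI
A unit hogging moment at B produces rotation L₁/(3EI) + L₂/(3EI) = 5.167/EI.
Compatibility: M_B·(L₁+L₂)/(3EI) = θ_0, giving M_B = 74.38 kip·ft (hogging).
Span AB, ΣM about A with M_B applied at B: R_B^{AB}·11 = 118.8 + 74.38, so R_B^{AB} = 17.56 kip and R_A = 12 − 17.56 = -5.562 kip.
Span BC, ΣM about C: R_B^{BC}·4.5 = 574.2 + 74.38, so R_B^{BC} = 144.1 kip and R_C = 288 − 144.1 = 143.9 kip.
R_B = 17.56 + 144.1 = 161.7 kip.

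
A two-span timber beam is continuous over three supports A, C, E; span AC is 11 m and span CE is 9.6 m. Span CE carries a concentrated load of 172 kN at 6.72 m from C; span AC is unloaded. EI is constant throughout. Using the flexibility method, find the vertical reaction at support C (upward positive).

R_C = 72.09 kN

Release continuity at C by inserting a hinge; the redundant is the internal moment M_C. The primary structure is two simply-supported spans AC and CE.
Discontinuity in slope at C on the released structure — sum the simple-span end rotations:
  span CE: point load 172 at a = 6.72: Pab(L + b)/(6LEI) = 721.2/EI
  relative rotation θ_0 = (0 + 721.2)/EI = 721.2/EI
A unit hogging moment at C produces rotation L₁/(3EI) + L₂/(3EI) = 6.867/EI.
Compatibility: M_C·(L₁+L₂)/(3EI) = θ_0, giving M_C = 105 kN·m (hogging).
Span AC, ΣM about A with M_C applied at C: R_C^{AC}·11 = 0 + 105, so R_C^{AC} = 9.549 kN and R_A = 0 − 9.549 = -9.549 kN.
Span CE, ΣM about E: R_C^{CE}·9.6 = 495.4 + 105, so R_C^{CE} = 62.54 kN and R_E = 172 − 62.54 = 109.5 kN.
R_C = 9.549 + 62.54 = 72.09 kN.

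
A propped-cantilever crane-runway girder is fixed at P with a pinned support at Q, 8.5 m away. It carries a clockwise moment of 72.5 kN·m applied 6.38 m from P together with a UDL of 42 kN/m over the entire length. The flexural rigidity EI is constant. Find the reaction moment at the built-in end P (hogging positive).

Release the roller at Q. Primary structure: cantilever fixed at P.
Downward deflection at the released point Q due to the loads:
  clockwise couple 72.5 at a = 6.38: M₀a(2L − a)/(2EI) = 2456/EI
  UDL 42: wL⁴/(8EI) = 27405/EI
  δ_0 = 29861/EI
Tip deflection under a unit load at Q: L³/(3EI) = 204.7/EI.
The prop prevents deflection at Q: R_Q = δ_0/δ_{QQ} = 29861/204.7 = 145.9 kN.
Moment equilibrium about P: M_P = Σ(load moments about P) − R_Q·L = 1590 − 145.9×8.5 = 349.8 kN·m.

M_P = 349.8 kN·m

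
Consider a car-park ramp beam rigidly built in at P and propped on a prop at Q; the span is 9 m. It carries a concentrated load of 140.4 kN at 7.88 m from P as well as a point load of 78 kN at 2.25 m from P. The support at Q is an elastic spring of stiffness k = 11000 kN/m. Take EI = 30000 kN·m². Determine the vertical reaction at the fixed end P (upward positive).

R_P = 98.71 kN

Take the reaction at Q as the redundant and release it; the primary structure is a cantilever fixed at P.
Downward deflection at the released point Q due to the loads:
  point load 140.4 at a = 7.88: Pa²(3L − a)/(6EI) = 27782/EI
  point load 78 at a = 2.25: Pa²(3L − a)/(6EI) = 1629/EI
  δ_0 = 29410/EI
Tip deflection under a unit load at Q: L³/(3EI) = 243/EI.
With EI = 30000 kN·m²: δ_0 = 0.98035 m and δ_{QQ} = 0.0081 m/kN.
Compatibility — the spring shortens by R_Q/k under the reaction it provides: δ_0 − R_Q·δ_{QQ} = R_Q/k. With 1/k = 0.000091 m/kN, R_Q = δ_0 / (δ_{QQ} + 1/k) = 0.98035 / (0.0081 + 0.000091) = 119.7 kN.
Vertical equilibrium: R_P = ΣP − R_Q = 218.4 − 119.7 = 98.71 kN.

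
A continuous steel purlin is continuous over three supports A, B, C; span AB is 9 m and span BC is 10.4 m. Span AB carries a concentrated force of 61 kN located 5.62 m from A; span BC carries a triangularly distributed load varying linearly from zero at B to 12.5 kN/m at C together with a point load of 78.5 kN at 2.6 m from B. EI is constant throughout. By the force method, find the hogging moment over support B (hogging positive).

Release continuity at B by inserting a hinge; the redundant is the internal moment M_B. The primary structure is two simply-supported spans AB and BC.
End slopes at the hinge B, treating each span as simply supported:
  span AB: point load 61 at a = 5.62: Pab(L + a)/(6LEI) = 313.7/EI
  span BC: triangular load, peak 12.5: 7w₀L³/(360EI) = 273.4/EI
  span BC: point load 78.5 at a = 2.6: Pab(L + b)/(6LEI) = 464.3/EI
  relative rotation θ_0 = (313.7 + 737.7)/EI = 1051/EI
A unit hogging moment at B produces rotation L₁/(3EI) + L₂/(3EI) = 6.467/EI.
Compatibility: M_B·(L₁+L₂)/(3EI) = θ_0, giving M_B = 162.6 kN·m (hogging).

M_B = 162.6 kN·m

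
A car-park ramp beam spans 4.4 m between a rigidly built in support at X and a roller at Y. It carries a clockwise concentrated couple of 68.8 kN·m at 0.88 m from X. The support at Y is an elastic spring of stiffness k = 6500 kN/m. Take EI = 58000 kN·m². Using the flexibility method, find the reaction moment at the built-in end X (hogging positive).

Take the reaction at Y as the redundant and release it; the primary structure is a cantilever fixed at X.
Primary-structure tip deflection at Y by superposition:
  clockwise couple 68.8 at a = 0.88: M₀a(2L − a)/(2EI) = 239.8/EI
Flexibility coefficient — unit upward force at Y: δ_{YY} = L³/(3EI) = 28.39/EI.
With EI = 58000 kN·m²: δ_0 = 0.004134 m and δ_{YY} = 0.00049 m/kN.
Compatibility — the spring shortens by R_Y/k under the reaction it provides: δ_0 − R_Y·δ_{YY} = R_Y/k. With 1/k = 0.000154 m/kN, R_Y = δ_0 / (δ_{YY} + 1/k) = 0.004134 / (0.00049 + 0.000154) = 6.425 kN.
Moment equilibrium about X: M_X = Σ(load moments about X) − R_Y·L = 68.8 − 6.425×4.4 = 40.53 kN·m.

M_X = 40.53 kN·m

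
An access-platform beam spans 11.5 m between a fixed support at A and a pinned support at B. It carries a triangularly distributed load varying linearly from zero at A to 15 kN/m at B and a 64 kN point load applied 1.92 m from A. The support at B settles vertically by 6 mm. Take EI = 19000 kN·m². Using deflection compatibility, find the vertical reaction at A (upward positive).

R_A = 100.5 kN

Choose R_B as the redundant. The primary structure is the cantilever fixed at A.
Downward deflection at the released point B due to the loads:
  triangular load, peak 15 at the free end: 11w₀L⁴/(120EI) = 24049/EI
  point load 64 at a = 1.92: Pa²(3L − a)/(6EI) = 1281/EI
  δ_0 = 25330/EI
Flexibility coefficient — unit upward force at B: δ_{BB} = L³/(3EI) = 507/EI.
With EI = 19000 kN·m²: δ_0 = 1.3332 m and δ_{BB} = 0.026682 m/kN.
Compatibility — the beam at B must follow the support down by 0.006 m: δ_0 − R_B·δ_{BB} = 0.006, so R_B = (1.3332 − 0.006)/0.026682 = 49.74 kN.
Vertical equilibrium: R_A = ΣP − R_B = 150.2 − 49.74 = 100.5 kN.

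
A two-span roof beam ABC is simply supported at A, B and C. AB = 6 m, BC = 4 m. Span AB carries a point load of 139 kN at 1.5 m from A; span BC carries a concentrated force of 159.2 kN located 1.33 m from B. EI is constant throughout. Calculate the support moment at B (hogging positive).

M_B = 105.8 kN·m

Insert a hinge at B; M_B is the redundant, and each span becomes simply supported.
Rotations at B on the released spans (each span's end-slope, ×1/EI):
  span AB: point load 139 at a = 1.5: Pab(L + a)/(6LEI) = 195.5/EI
  span BC: point load 159.2 at a = 1.33: Pab(L + b)/(6LEI) = 157.1/EI
  relative rotation θ_0 = (195.5 + 157.1)/EI = 352.6/EI
A unit hogging moment at B produces rotation L₁/(3EI) + L₂/(3EI) = 3.333/EI.
Compatibility: M_B·(L₁+L₂)/(3EI) = θ_0, giving M_B = 105.8 kN·m (hogging).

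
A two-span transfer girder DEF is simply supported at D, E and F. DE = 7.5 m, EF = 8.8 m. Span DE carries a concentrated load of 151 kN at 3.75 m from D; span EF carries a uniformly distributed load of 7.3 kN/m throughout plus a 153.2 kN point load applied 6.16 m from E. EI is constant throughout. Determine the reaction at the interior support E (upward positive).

Take M_E as the redundant. Released structure: two simple spans DE and EF with a hinge at E.
Discontinuity in slope at E on the released structure — sum the simple-span end rotations:
  span DE: point load 151 at a = 3.75: Pab(L + a)/(6LEI) = 530.9/EI
  span EF: UDL 7.3: wL³/(24EI) = 207.3/EI
  span EF: point load 153.2 at a = 6.16: Pab(L + b)/(6LEI) = 539.8/EI
  relative rotation θ_0 = (530.9 + 747.1)/EI = 1278/EI
A unit hogging moment at E produces rotation L₁/(3EI) + L₂/(3EI) = 5.433/EI.
Compatibility: M_E·(L₁+L₂)/(3EI) = θ_0, giving M_E = 235.2 kN·m (hogging).
Span DE, ΣM about D with M_E applied at E: R_E^{DE}·7.5 = 566.2 + 235.2, so R_E^{DE} = 106.9 kN and R_D = 151 − 106.9 = 44.14 kN.
Span EF, ΣM about F: R_E^{EF}·8.8 = 687.1 + 235.2, so R_E^{EF} = 104.8 kN and R_F = 217.4 − 104.8 = 112.6 kN.
R_E = 106.9 + 104.8 = 211.7 kN.

R_E = 211.7 kN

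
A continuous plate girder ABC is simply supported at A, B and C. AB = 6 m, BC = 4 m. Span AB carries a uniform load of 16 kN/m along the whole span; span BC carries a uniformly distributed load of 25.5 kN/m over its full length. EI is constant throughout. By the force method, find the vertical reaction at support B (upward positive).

Insert a hinge at B; M_B is the redundant, and each span becomes simply supported.
End slopes at the hinge B, treating each span as simply supported:
  span AB: UDL 16: wL³/(24EI) = 144/EI
  span BC: UDL 25.5: wL³/(24EI) = 68/EI
  relative rotation θ_0 = (144 + 68)/EI = 212/EI
A unit hogging moment at B produces rotation L₁/(3EI) + L₂/(3EI) = 3.333/EI.
Compatibility: M_B·(L₁+L₂)/(3EI) = θ_0, giving M_B = 63.6 kN·m (hogging).
Span AB, ΣM about A with M_B applied at B: R_B^{AB}·6 = 288 + 63.6, so R_B^{AB} = 58.6 kN and R_A = 96 − 58.6 = 37.4 kN.
Span BC, ΣM about C: R_B^{BC}·4 = 204 + 63.6, so R_B^{BC} = 66.9 kN and R_C = 102 − 66.9 = 35.1 kN.
R_B = 58.6 + 66.9 = 125.5 kN.

R_B = 125.5 kN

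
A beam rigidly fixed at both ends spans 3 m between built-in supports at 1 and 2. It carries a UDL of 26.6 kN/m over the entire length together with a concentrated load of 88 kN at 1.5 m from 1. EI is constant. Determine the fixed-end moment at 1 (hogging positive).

M_1 = 52.95 kN·m

Release both end moments; the primary structure is a simply-supported span 12 with redundants M_1 and M_2.
End rotations of the released simple span under the applied load (×1/EI):
  at 1: UDL 26.6: wL³/(24EI) = 29.93/EI
  at 2: UDL 26.6: wL³/(24EI) = 29.93/EI
  at 1: point load 88 at a = 1.5: Pab(L + b)/(6LEI) = 49.5/EI
  at 2: point load 88 at a = 1.5: Pab(L + a)/(6LEI) = 49.5/EI
  θ_10 = 79.42/EI,  θ_20 = 79.42/EI
Flexibility coefficients: a unit moment at one end gives L/(3EI) there and L/(6EI) at the far end, so f₁₁ = f₂₂ = 1/EI and f₁₂ = f₂₁ = 0.5/EI.
Compatibility — zero rotation at each built-in end:
  1 M_1 + 0.5 M_2 = 79.42
  0.5 M_1 + 1 M_2 = 79.42
Solving the pair gives M_1 = 52.95 kN·m and M_2 = 52.95 kN·m (hogging).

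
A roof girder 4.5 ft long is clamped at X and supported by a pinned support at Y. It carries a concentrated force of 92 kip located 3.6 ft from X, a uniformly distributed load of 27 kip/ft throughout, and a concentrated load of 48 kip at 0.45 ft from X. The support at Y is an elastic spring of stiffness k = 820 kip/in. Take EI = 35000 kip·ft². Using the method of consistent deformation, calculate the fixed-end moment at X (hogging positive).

Take the reaction at Y as the redundant and release it; the primary structure is a cantilever fixed at X.
Primary-structure tip deflection at Y by superposition:
  point load 92 at a = 3.6: Pa²(3L − a)/(6EI) = 1967/EI
  UDL 27: wL⁴/(8EI) = 1384/EI
  point load 48 at a = 0.45: Pa²(3L − a)/(6EI) = 21.14/EI
  δ_0 = 3372/EI
Flexibility coefficient — unit upward force at Y: δ_{YY} = L³/(3EI) = 30.38/EI.
With EI = 35000 kip·ft²: δ_0 = 0.096355 ft and δ_{YY} = 0.000868 ft/kip.
Compatibility — the spring shortens by R_Y/k under the reaction it provides: δ_0 − R_Y·δ_{YY} = R_Y/k. With 1/k = 1/(820×12) ft/kip = 0.000102 ft/kip, R_Y = δ_0 / (δ_{YY} + 1/k) = 0.096355 / (0.000868 + 0.000102) = 99.39 kip.
Moment equilibrium about X: M_X = Σ(load moments about X) − R_Y·L = 626.2 − 99.39×4.5 = 178.9 kip·ft.

M_X = 178.9 kip·ft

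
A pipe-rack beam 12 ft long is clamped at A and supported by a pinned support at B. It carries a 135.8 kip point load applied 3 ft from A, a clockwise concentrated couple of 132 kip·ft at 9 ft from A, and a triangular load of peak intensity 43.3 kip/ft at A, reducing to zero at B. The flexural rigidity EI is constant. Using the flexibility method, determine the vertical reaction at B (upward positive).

R_B = 79.1 kip

Take the reaction at B as the redundant and release it; the primary structure is a cantilever fixed at A.
Free-end deflection of the primary structure under the applied loading (downward +):
  point load 135.8 at a = 3: Pa²(3L − a)/(6EI) = 6722/EI
  clockwise couple 132 at a = 9: M₀a(2L − a)/(2EI) = 8910/EI
  triangular load, peak 43.3 at the fixed end: w₀L⁴/(30EI) = 29929/EI
  δ_0 = 45561/EI
Flexibility coefficient — unit upward force at B: δ_{BB} = L³/(3EI) = 576/EI.
The prop prevents deflection at B: R_B = δ_0/δ_{BB} = 45561/576 = 79.1 kip.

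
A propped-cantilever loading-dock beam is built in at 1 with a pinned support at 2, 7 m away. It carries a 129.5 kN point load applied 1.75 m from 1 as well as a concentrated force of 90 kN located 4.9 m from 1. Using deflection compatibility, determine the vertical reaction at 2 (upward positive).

Remove the prop at 2; the released (primary) structure is a cantilever built in at 1.
Free-end deflection of the primary structure under the applied loading (downward +):
  point load 129.5 at a = 1.75: Pa²(3L − a)/(6EI) = 1272/EI
  point load 90 at a = 4.9: Pa²(3L − a)/(6EI) = 5798/EI
  δ_0 = 7071/EI
Flexibility coefficient — unit upward force at 2: δ_{22} = L³/(3EI) = 114.3/EI.
Compatibility at 2: δ_0 − R_2·δ_{22} = 0, so R_2 = 7071/114.3 = 61.84 kN.

R_2 = 61.84 kN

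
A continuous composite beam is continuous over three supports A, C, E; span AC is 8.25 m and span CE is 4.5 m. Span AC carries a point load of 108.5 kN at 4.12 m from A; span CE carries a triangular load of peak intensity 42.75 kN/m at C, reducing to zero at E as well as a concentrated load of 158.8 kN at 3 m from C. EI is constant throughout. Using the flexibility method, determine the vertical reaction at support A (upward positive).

R_A = 34.16 kN

Take M_C as the redundant. Released structure: two simple spans AC and CE with a hinge at C.
Discontinuity in slope at C on the released structure — sum the simple-span end rotations:
  span AC: point load 108.5 at a = 4.12: Pab(L + a)/(6LEI) = 461.4/EI
  span CE: triangular load, peak 42.75: w₀L³/(45EI) = 86.57/EI
  span CE: point load 158.8 at a = 3: Pab(L + b)/(6LEI) = 158.8/EI
  relative rotation θ_0 = (461.4 + 245.4)/EI = 706.7/EI
A unit hogging moment at C produces rotation L₁/(3EI) + L₂/(3EI) = 4.25/EI.
Compatibility: M_C·(L₁+L₂)/(3EI) = θ_0, giving M_C = 166.3 kN·m (hogging).
Span AC, ΣM about A with M_C applied at C: R_C^{AC}·8.25 = 447 + 166.3, so R_C^{AC} = 74.34 kN and R_A = 108.5 − 74.34 = 34.16 kN.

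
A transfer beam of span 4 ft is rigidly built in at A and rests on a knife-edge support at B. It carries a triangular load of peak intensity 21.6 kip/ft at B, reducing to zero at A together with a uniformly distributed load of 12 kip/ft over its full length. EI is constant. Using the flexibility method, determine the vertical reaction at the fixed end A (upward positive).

R_A = 49.44 kip

Remove the prop at B; the released (primary) structure is a cantilever built in at A.
Primary-structure tip deflection at B by superposition:
  triangular load, peak 21.6 at the free end: 11w₀L⁴/(120EI) = 506.9/EI
  UDL 12: wL⁴/(8EI) = 384/EI
  δ_0 = 890.9/EI
Flexibility coefficient — unit upward force at B: δ_{BB} = L³/(3EI) = 21.33/EI.
The prop prevents deflection at B: R_B = δ_0/δ_{BB} = 890.9/21.33 = 41.76 kip.
Vertical equilibrium: R_A = ΣP − R_B = 91.2 − 41.76 = 49.44 kip.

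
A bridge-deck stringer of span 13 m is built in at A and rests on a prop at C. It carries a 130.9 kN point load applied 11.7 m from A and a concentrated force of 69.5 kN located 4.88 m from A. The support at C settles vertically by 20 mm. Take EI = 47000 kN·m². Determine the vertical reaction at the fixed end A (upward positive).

R_A = 77.5 kN

Take the reaction at C as the redundant and release it; the primary structure is a cantilever fixed at A.
Free-end deflection of the primary structure under the applied loading (downward +):
  point load 130.9 at a = 11.7: Pa²(3L − a)/(6EI) = 81531/EI
  point load 69.5 at a = 4.88: Pa²(3L − a)/(6EI) = 9412/EI
  δ_0 = 90943/EI
Flexibility coefficient — unit upward force at C: δ_{CC} = L³/(3EI) = 732.3/EI.
With EI = 47000 kN·m²: δ_0 = 1.935 m and δ_{CC} = 0.015582 m/kN.
Compatibility — the beam at C must follow the support down by 0.02 m: δ_0 − R_C·δ_{CC} = 0.02, so R_C = (1.935 − 0.02)/0.015582 = 122.9 kN.
Vertical equilibrium: R_A = ΣP − R_C = 200.4 − 122.9 = 77.5 kN.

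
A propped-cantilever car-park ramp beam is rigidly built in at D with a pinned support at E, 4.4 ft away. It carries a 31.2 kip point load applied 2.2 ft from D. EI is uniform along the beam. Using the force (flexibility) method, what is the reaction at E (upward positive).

Take the reaction at E as the redundant and release it; the primary structure is a cantilever fixed at D.
Primary-structure tip deflection at E by superposition:
  point load 31.2 at a = 2.2: Pa²(3L − a)/(6EI) = 276.8/EI
Tip deflection under a unit load at E: L³/(3EI) = 28.39/EI.
Compatibility at E: δ_0 − R_E·δ_{EE} = 0, so R_E = 276.8/28.39 = 9.75 kip.

R_E = 9.75 kip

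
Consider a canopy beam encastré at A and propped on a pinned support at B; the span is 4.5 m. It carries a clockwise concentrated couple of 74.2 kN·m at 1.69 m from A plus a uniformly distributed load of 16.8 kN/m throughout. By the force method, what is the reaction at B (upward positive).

R_B = 43.44 kN

Release the roller at B. Primary structure: cantilever fixed at A.
Primary-structure tip deflection at B by superposition:
  clockwise couple 74.2 at a = 1.69: M₀a(2L − a)/(2EI) = 458.3/EI
  UDL 16.8: wL⁴/(8EI) = 861.1/EI
  δ_0 = 1319/EI
Flexibility coefficient — unit upward force at B: δ_{BB} = L³/(3EI) = 30.38/EI.
The prop prevents deflection at B: R_B = δ_0/δ_{BB} = 1319/30.38 = 43.44 kN.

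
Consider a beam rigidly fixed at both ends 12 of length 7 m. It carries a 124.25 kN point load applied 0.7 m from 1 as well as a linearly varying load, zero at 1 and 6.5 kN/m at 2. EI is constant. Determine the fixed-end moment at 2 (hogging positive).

Release both end moments; the primary structure is a simply-supported span 12 with redundants M_1 and M_2.
On the primary (simply-supported) span, the end slopes from the loading are:
  at 1: point load 124.25 at a = 0.7: Pab(L + b)/(6LEI) = 173.5/EI
  at 2: point load 124.25 at a = 0.7: Pab(L + a)/(6LEI) = 100.5/EI
  at 1: triangular load, peak 6.5: 7w₀L³/(360EI) = 43.35/EI
  at 2: triangular load, peak 6.5: w₀L³/(45EI) = 49.54/EI
  θ_10 = 216.9/EI,  θ_20 = 150/EI
Flexibility coefficients: a unit moment at one end gives L/(3EI) there and L/(6EI) at the far end, so f₁₁ = f₂₂ = 2.333/EI and f₁₂ = f₂₁ = 1.167/EI.
Compatibility — zero rotation at each built-in end:
  2.333 M_1 + 1.167 M_2 = 216.9
  1.167 M_1 + 2.333 M_2 = 150
Solving the pair gives M_1 = 81.07 kN·m and M_2 = 23.75 kN·m (hogging).

M_2 = 23.75 kN·m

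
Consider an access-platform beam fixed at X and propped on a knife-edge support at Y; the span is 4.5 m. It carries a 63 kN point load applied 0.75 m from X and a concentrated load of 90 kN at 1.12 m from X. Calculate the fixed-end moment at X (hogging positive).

M_X = 102.4 kN·m

Remove the prop at Y; the released (primary) structure is a cantilever built in at X.
Deflection at Y on the released cantilever, summing each load's contribution:
  point load 63 at a = 0.75: Pa²(3L − a)/(6EI) = 75.3/EI
  point load 90 at a = 1.12: Pa²(3L − a)/(6EI) = 232.9/EI
  δ_0 = 308.2/EI
Tip deflection under a unit load at Y: L³/(3EI) = 30.38/EI.
Compatibility at Y: δ_0 − R_Y·δ_{YY} = 0, so R_Y = 308.2/30.38 = 10.15 kN.
Moment equilibrium about X: M_X = Σ(load moments about X) − R_Y·L = 148.1 − 10.15×4.5 = 102.4 kN·m.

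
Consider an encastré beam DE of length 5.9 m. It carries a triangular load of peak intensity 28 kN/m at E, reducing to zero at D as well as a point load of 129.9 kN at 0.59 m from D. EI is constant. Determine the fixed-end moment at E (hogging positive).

M_E = 55.63 kN·m

Release both end moments; the primary structure is a simply-supported span DE with redundants M_D and M_E.
On the primary (simply-supported) span, the end slopes from the loading are:
  at D: triangular load, peak 28: 7w₀L³/(360EI) = 111.8/EI
  at E: triangular load, peak 28: w₀L³/(45EI) = 127.8/EI
  at D: point load 129.9 at a = 0.59: Pab(L + b)/(6LEI) = 128.9/EI
  at E: point load 129.9 at a = 0.59: Pab(L + a)/(6LEI) = 74.61/EI
  θ_D0 = 240.7/EI,  θ_E0 = 202.4/EI
Flexibility coefficients: a unit moment at one end gives L/(3EI) there and L/(6EI) at the far end, so f₁₁ = f₂₂ = 1.967/EI and f₁₂ = f₂₁ = 0.9833/EI.
Compatibility — zero rotation at each built-in end:
  1.967 M_D + 0.9833 M_E = 240.7
  0.9833 M_D + 1.967 M_E = 202.4
Solving the pair gives M_D = 94.57 kN·m and M_E = 55.63 kN·m (hogging).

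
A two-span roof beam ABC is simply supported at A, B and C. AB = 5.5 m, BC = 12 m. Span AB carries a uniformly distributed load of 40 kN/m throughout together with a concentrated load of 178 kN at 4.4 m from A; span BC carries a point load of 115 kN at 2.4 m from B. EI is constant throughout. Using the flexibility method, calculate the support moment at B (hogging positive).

M_B = 228.1 kN·m

Release continuity at B by inserting a hinge; the redundant is the internal moment M_B. The primary structure is two simply-supported spans AB and BC.
End slopes at the hinge B, treating each span as simply supported:
  span AB: UDL 40: wL³/(24EI) = 277.3/EI
  span AB: point load 178 at a = 4.4: Pab(L + a)/(6LEI) = 258.5/EI
  span BC: point load 115 at a = 2.4: Pab(L + b)/(6LEI) = 794.9/EI
  relative rotation θ_0 = (535.7 + 794.9)/EI = 1331/EI
A unit hogging moment at B produces rotation L₁/(3EI) + L₂/(3EI) = 5.833/EI.
Slope continuity at B: θ_0 = M_B·5.833/EI, so M_B = 1331/5.833 = 228.1 kN·m (hogging).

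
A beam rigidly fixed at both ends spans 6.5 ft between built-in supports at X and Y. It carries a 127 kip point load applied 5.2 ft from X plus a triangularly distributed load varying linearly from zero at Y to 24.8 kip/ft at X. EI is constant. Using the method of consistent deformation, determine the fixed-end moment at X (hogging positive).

Release both end moments; the primary structure is a simply-supported span XY with redundants M_X and M_Y.
Simple-span end rotations at X and Y under the given loads:
  at X: point load 127 at a = 5.2: Pab(L + b)/(6LEI) = 171.7/EI
  at Y: point load 127 at a = 5.2: Pab(L + a)/(6LEI) = 257.6/EI
  at X: triangular load, peak 24.8: w₀L³/(45EI) = 151.3/EI
  at Y: triangular load, peak 24.8: 7w₀L³/(360EI) = 132.4/EI
  θ_X0 = 323.1/EI,  θ_Y0 = 390/EI
Flexibility coefficients: a unit moment at one end gives L/(3EI) there and L/(6EI) at the far end, so f₁₁ = f₂₂ = 2.167/EI and f₁₂ = f₂₁ = 1.083/EI.
Compatibility — zero rotation at each built-in end:
  2.167 M_X + 1.083 M_Y = 323.1
  1.083 M_X + 2.167 M_Y = 390
Solving the pair gives M_X = 78.81 kip·ft and M_Y = 140.6 kip·ft (hogging).

M_X = 78.81 kip·ft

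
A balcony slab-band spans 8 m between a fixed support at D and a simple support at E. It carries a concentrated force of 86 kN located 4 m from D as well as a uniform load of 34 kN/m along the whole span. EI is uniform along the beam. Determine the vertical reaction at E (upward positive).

R_E = 128.9 kN

Take the reaction at E as the redundant and release it; the primary structure is a cantilever fixed at D.
Primary-structure tip deflection at E by superposition:
  point load 86 at a = 4: Pa²(3L − a)/(6EI) = 4587/EI
  UDL 34: wL⁴/(8EI) = 17408/EI
  δ_0 = 21995/EI
Flexibility coefficient — unit upward force at E: δ_{EE} = L³/(3EI) = 170.7/EI.
The prop prevents deflection at E: R_E = δ_0/δ_{EE} = 21995/170.7 = 128.9 kN.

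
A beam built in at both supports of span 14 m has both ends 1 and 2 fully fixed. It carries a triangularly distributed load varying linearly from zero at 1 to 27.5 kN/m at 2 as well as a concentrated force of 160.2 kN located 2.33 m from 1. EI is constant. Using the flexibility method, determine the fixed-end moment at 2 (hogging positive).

M_2 = 321.3 kN·m

Release both end moments; the primary structure is a simply-supported span 12 with redundants M_1 and M_2.
End rotations of the released simple span under the applied load (×1/EI):
  at 1: triangular load, peak 27.5: 7w₀L³/(360EI) = 1467/EI
  at 2: triangular load, peak 27.5: w₀L³/(45EI) = 1677/EI
  at 1: point load 160.2 at a = 2.33: Pab(L + b)/(6LEI) = 1331/EI
  at 2: point load 160.2 at a = 2.33: Pab(L + a)/(6LEI) = 846.8/EI
  θ_10 = 2798/EI,  θ_20 = 2524/EI
Flexibility coefficients: a unit moment at one end gives L/(3EI) there and L/(6EI) at the far end, so f₁₁ = f₂₂ = 4.667/EI and f₁₂ = f₂₁ = 2.333/EI.
Compatibility — zero rotation at each built-in end:
  4.667 M_1 + 2.333 M_2 = 2798
  2.333 M_1 + 4.667 M_2 = 2524
Solving the pair gives M_1 = 439 kN·m and M_2 = 321.3 kN·m (hogging).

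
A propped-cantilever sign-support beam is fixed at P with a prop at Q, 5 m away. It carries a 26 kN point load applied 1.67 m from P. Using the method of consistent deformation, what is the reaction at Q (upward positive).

R_Q = 3.866 kN

Release the roller at Q. Primary structure: cantilever fixed at P.
Primary-structure tip deflection at Q by superposition:
  point load 26 at a = 1.67: Pa²(3L − a)/(6EI) = 161.1/EI
Tip deflection under a unit load at Q: L³/(3EI) = 41.67/EI.
The prop prevents deflection at Q: R_Q = δ_0/δ_{QQ} = 161.1/41.67 = 3.866 kN.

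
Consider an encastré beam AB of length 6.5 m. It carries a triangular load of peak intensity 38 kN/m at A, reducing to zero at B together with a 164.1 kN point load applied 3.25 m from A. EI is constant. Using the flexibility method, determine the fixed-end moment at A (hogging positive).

Release both end moments; the primary structure is a simply-supported span AB with redundants M_A and M_B.
On the primary (simply-supported) span, the end slopes from the loading are:
  at A: triangular load, peak 38: w₀L³/(45EI) = 231.9/EI
  at B: triangular load, peak 38: 7w₀L³/(360EI) = 202.9/EI
  at A: point load 164.1 at a = 3.25: Pab(L + b)/(6LEI) = 433.3/EI
  at B: point load 164.1 at a = 3.25: Pab(L + a)/(6LEI) = 433.3/EI
  θ_A0 = 665.2/EI,  θ_B0 = 636.2/EI
Flexibility coefficients: a unit moment at one end gives L/(3EI) there and L/(6EI) at the far end, so f₁₁ = f₂₂ = 2.167/EI and f₁₂ = f₂₁ = 1.083/EI.
Compatibility — zero rotation at each built-in end:
  2.167 M_A + 1.083 M_B = 665.2
  1.083 M_A + 2.167 M_B = 636.2
Solving the pair gives M_A = 213.6 kN·m and M_B = 186.8 kN·m (hogging).

M_A = 213.6 kN·m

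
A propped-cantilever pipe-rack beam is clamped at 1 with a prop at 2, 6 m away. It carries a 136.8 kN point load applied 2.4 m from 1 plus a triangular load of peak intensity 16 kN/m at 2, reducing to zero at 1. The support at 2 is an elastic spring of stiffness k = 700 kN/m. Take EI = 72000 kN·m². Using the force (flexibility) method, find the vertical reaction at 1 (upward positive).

Remove the prop at 2; the released (primary) structure is a cantilever built in at 1.
Deflection at 2 on the released cantilever, summing each load's contribution:
  point load 136.8 at a = 2.4: Pa²(3L − a)/(6EI) = 2049/EI
  triangular load, peak 16 at the free end: 11w₀L⁴/(120EI) = 1901/EI
  δ_0 = 3950/EI
Tip deflection under a unit load at 2: L³/(3EI) = 72/EI.
With EI = 72000 kN·m²: δ_0 = 0.054854 m and δ_{22} = 0.001 m/kN.
Compatibility — the spring shortens by R_2/k under the reaction it provides: δ_0 − R_2·δ_{22} = R_2/k. With 1/k = 0.001429 m/kN, R_2 = δ_0 / (δ_{22} + 1/k) = 0.054854 / (0.001 + 0.001429) = 22.59 kN.
Vertical equilibrium: R_1 = ΣP − R_2 = 184.8 − 22.59 = 162.2 kN.

R_1 = 162.2 kN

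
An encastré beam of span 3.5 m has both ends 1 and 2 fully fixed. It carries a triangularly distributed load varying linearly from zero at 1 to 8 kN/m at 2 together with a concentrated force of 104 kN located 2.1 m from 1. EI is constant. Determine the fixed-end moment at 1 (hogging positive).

M_1 = 38.21 kN·m

Release both end moments; the primary structure is a simply-supported span 12 with redundants M_1 and M_2.
Simple-span end rotations at 1 and 2 under the given loads:
  at 1: triangular load, peak 8: 7w₀L³/(360EI) = 6.669/EI
  at 2: triangular load, peak 8: w₀L³/(45EI) = 7.622/EI
  at 1: point load 104 at a = 2.1: Pab(L + b)/(6LEI) = 71.34/EI
  at 2: point load 104 at a = 2.1: Pab(L + a)/(6LEI) = 81.54/EI
  θ_10 = 78.01/EI,  θ_20 = 89.16/EI
Flexibility coefficients: a unit moment at one end gives L/(3EI) there and L/(6EI) at the far end, so f₁₁ = f₂₂ = 1.167/EI and f₁₂ = f₂₁ = 0.5833/EI.
Compatibility — zero rotation at each built-in end:
  1.167 M_1 + 0.5833 M_2 = 78.01
  0.5833 M_1 + 1.167 M_2 = 89.16
Solving the pair gives M_1 = 38.21 kN·m and M_2 = 57.32 kN·m (hogging).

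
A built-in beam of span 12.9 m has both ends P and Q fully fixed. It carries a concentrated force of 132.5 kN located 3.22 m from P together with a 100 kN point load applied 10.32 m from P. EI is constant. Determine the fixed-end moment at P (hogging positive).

M_P = 281.5 kN·m

Take the two fixed-end moments M_P, M_Q as redundants; the released structure is the simple span PQ.
On the primary (simply-supported) span, the end slopes from the loading are:
  at P: point load 132.5 at a = 3.22: Pab(L + b)/(6LEI) = 1205/EI
  at Q: point load 132.5 at a = 3.22: Pab(L + a)/(6LEI) = 860.1/EI
  at P: point load 100 at a = 10.32: Pab(L + b)/(6LEI) = 532.5/EI
  at Q: point load 100 at a = 10.32: Pab(L + a)/(6LEI) = 798.8/EI
  θ_P0 = 1737/EI,  θ_Q0 = 1659/EI
Flexibility coefficients: a unit moment at one end gives L/(3EI) there and L/(6EI) at the far end, so f₁₁ = f₂₂ = 4.3/EI and f₁₂ = f₂₁ = 2.15/EI.
Compatibility — zero rotation at each built-in end:
  4.3 M_P + 2.15 M_Q = 1737
  2.15 M_P + 4.3 M_Q = 1659
Solving the pair gives M_P = 281.5 kN·m and M_Q = 245 kN·m (hogging).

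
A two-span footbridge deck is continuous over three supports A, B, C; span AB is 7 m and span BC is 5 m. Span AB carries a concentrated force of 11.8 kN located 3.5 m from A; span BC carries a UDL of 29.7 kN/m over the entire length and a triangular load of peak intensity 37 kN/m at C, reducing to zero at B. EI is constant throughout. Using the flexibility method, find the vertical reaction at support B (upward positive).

Insert a hinge at B; M_B is the redundant, and each span becomes simply supported.
Discontinuity in slope at B on the released structure — sum the simple-span end rotations:
  span AB: point load 11.8 at a = 3.5: Pab(L + a)/(6LEI) = 36.14/EI
  span BC: UDL 29.7: wL³/(24EI) = 154.7/EI
  span BC: triangular load, peak 37: 7w₀L³/(360EI) = 89.93/EI
  relative rotation θ_0 = (36.14 + 244.6)/EI = 280.8/EI
A unit hogging moment at B produces rotation L₁/(3EI) + L₂/(3EI) = 4/EI.
Slope continuity at B: θ_0 = M_B·4/EI, so M_B = 280.8/4 = 70.19 kN·m (hogging).
Span AB, ΣM about A with M_B applied at B: R_B^{AB}·7 = 41.3 + 70.19, so R_B^{AB} = 15.93 kN and R_A = 11.8 − 15.93 = -4.127 kN.
Span BC, ΣM about C: R_B^{BC}·5 = 525.4 + 70.19, so R_B^{BC} = 119.1 kN and R_C = 241 − 119.1 = 121.9 kN.
R_B = 15.93 + 119.1 = 135 kN.

R_B = 135 kN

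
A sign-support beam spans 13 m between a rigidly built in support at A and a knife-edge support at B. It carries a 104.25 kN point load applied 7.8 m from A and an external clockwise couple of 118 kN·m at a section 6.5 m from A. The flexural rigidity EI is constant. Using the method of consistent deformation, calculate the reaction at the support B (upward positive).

Release the roller at B. Primary structure: cantilever fixed at A.
Downward deflection at the released point B due to the loads:
  point load 104.25 at a = 7.8: Pa²(3L − a)/(6EI) = 32981/EI
  clockwise couple 118 at a = 6.5: M₀a(2L − a)/(2EI) = 7478/EI
  δ_0 = 40460/EI
Flexibility coefficient — unit upward force at B: δ_{BB} = L³/(3EI) = 732.3/EI.
Compatibility at B: δ_0 − R_B·δ_{BB} = 0, so R_B = 40460/732.3 = 55.25 kN.

R_B = 55.25 kN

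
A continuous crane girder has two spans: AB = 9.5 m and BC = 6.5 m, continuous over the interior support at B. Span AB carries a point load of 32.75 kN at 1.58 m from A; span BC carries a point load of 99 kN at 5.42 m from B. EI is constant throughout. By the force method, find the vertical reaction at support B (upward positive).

R_B = 31.24 kN

Release continuity at B by inserting a hinge; the redundant is the internal moment M_B. The primary structure is two simply-supported spans AB and BC.
End slopes at the hinge B, treating each span as simply supported:
  span AB: point load 32.75 at a = 1.58: Pab(L + a)/(6LEI) = 79.66/EI
  span BC: point load 99 at a = 5.42: Pab(L + b)/(6LEI) = 112.6/EI
  relative rotation θ_0 = (79.66 + 112.6)/EI = 192.3/EI
A unit hogging moment at B produces rotation L₁/(3EI) + L₂/(3EI) = 5.333/EI.
Compatibility: M_B·(L₁+L₂)/(3EI) = θ_0, giving M_B = 36.06 kN·m (hogging).
Span AB, ΣM about A with M_B applied at B: R_B^{AB}·9.5 = 51.74 + 36.06, so R_B^{AB} = 9.242 kN and R_A = 32.75 − 9.242 = 23.51 kN.
Span BC, ΣM about C: R_B^{BC}·6.5 = 106.9 + 36.06, so R_B^{BC} = 22 kN and R_C = 99 − 22 = 77 kN.
R_B = 9.242 + 22 = 31.24 kN.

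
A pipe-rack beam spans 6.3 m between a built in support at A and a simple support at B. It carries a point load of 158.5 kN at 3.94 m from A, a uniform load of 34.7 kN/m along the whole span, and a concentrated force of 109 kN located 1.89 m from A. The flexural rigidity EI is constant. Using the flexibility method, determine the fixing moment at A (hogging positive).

Take the reaction at B as the redundant and release it; the primary structure is a cantilever fixed at A.
Free-end deflection of the primary structure under the applied loading (downward +):
  point load 158.5 at a = 3.94: Pa²(3L − a)/(6EI) = 6135/EI
  UDL 34.7: wL⁴/(8EI) = 6833/EI
  point load 109 at a = 1.89: Pa²(3L − a)/(6EI) = 1104/EI
  δ_0 = 14072/EI
Tip deflection under a unit load at B: L³/(3EI) = 83.35/EI.
The prop prevents deflection at B: R_B = δ_0/δ_{BB} = 14072/83.35 = 168.8 kN.
Moment equilibrium about A: M_A = Σ(load moments about A) − R_B·L = 1519 − 168.8×6.3 = 455.5 kN·m.

M_A = 455.5 kN·m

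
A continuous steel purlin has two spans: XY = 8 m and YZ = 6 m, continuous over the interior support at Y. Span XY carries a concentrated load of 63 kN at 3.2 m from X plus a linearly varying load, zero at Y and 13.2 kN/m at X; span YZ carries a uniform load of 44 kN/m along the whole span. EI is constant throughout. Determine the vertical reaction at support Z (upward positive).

R_Z = 105.1 kN

Insert a hinge at Y; M_Y is the redundant, and each span becomes simply supported.
Discontinuity in slope at Y on the released structure — sum the simple-span end rotations:
  span XY: point load 63 at a = 3.2: Pab(L + a)/(6LEI) = 225.8/EI
  span XY: triangular load, peak 13.2: 7w₀L³/(360EI) = 131.4/EI
  span YZ: UDL 44: wL³/(24EI) = 396/EI
  relative rotation θ_0 = (357.2 + 396)/EI = 753.2/EI
A unit hogging moment at Y produces rotation L₁/(3EI) + L₂/(3EI) = 4.667/EI.
Slope continuity at Y: θ_0 = M_Y·4.667/EI, so M_Y = 753.2/4.667 = 161.4 kN·m (hogging).
Span YZ, ΣM about Z: R_Y^{YZ}·6 = 792 + 161.4, so R_Y^{YZ} = 158.9 kN and R_Z = 264 − 158.9 = 105.1 kN.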